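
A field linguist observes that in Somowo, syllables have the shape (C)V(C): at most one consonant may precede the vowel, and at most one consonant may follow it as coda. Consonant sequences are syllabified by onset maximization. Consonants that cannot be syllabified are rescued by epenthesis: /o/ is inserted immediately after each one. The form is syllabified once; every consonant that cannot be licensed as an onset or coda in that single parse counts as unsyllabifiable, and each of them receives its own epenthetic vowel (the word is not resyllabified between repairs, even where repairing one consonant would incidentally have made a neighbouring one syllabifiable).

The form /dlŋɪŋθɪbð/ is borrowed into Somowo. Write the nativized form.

Under (C)V(C), the unsyllabifiable consonants are /d/, /l/, /ð/ (at most one coda consonant is licensed; onsets are limited to one consonant).
Each unlicensed consonant becomes the onset of a new syllable: /d/ → /do/, /l/ → /lo/, /ð/ → /ðo/.

doloŋɪŋθɪbðo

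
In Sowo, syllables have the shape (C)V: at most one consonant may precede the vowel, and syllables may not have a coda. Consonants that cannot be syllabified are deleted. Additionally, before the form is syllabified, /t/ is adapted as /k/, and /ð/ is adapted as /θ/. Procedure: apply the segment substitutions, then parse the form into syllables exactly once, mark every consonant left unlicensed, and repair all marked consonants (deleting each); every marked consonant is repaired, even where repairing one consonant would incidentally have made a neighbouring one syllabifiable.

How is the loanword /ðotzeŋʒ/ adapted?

Substitution: /ð/ → /θ/, /t/ → /k/, giving /θokzeŋʒ/.
Syllabifying with onset maximization leaves /k/, /ŋ/, /ʒ/ stranded (no codas are permitted; onsets are limited to one consonant).
Deletion applies to /k/, /ŋ/, /ʒ/.

θoze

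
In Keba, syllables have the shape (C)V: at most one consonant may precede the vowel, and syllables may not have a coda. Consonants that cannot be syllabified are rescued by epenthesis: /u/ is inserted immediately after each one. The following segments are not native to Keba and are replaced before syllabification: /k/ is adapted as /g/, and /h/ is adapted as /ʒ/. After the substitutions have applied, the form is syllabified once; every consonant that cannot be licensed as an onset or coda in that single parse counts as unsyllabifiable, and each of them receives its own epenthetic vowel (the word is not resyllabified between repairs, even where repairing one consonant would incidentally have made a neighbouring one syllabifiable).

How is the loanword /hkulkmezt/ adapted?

Substitution: /h/ → /ʒ/, /k/ → /g/, giving /ʒgulgmezt/.
Under (C)V, the unsyllabifiable consonants are /ʒ/, /l/, /g/, /z/, /t/ (no codas are permitted; onsets are limited to one consonant).
Each unlicensed consonant becomes the onset of a new syllable: /ʒ/ → /ʒu/, /l/ → /lu/, /g/ → /gu/, /z/ → /zu/, /t/ → /tu/.

ʒugulugumezutu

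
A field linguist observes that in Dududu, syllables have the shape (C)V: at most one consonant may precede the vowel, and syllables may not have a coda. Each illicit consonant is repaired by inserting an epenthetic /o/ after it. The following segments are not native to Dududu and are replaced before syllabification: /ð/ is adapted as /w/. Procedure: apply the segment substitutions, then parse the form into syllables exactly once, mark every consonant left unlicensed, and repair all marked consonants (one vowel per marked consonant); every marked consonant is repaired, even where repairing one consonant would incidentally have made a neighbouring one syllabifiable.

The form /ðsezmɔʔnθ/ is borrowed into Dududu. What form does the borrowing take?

Substitution: /ð/ → /w/, giving /wsezmɔʔnθ/.
Syllabifying with onset maximization leaves /w/, /z/, /ʔ/, /n/, /θ/ stranded (no codas are permitted; onsets are limited to one consonant).
Inserting the epenthetic vowel yields /w/ → /wo/, /z/ → /zo/, /ʔ/ → /ʔo/, /n/ → /no/, /θ/ → /θo/.

wosezomɔʔonoθo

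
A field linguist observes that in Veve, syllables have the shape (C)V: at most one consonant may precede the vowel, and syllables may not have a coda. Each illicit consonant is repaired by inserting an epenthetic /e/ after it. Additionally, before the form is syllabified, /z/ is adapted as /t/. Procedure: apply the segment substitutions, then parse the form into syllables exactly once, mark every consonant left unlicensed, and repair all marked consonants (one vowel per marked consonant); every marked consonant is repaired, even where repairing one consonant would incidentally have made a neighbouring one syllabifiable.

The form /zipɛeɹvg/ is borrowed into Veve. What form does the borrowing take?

Substitution: /z/ → /t/, giving /tipɛeɹvg/.
The consonants /ɹ/, /v/, /g/ cannot be parsed into a legal (C)V syllable (no codas are permitted; onsets are limited to one consonant).
Inserting the epenthetic vowel yields /ɹ/ → /ɹe/, /v/ → /ve/, /g/ → /ge/.

tipɛeɹevege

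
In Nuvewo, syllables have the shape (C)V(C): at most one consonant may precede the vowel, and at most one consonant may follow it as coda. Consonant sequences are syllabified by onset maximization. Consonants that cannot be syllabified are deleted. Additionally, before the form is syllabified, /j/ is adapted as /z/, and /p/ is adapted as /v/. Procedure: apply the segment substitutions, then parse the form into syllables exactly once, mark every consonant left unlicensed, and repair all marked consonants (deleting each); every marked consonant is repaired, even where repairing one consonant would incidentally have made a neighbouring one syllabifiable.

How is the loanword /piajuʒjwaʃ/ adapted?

viazuʒwaʃ

Substitution: /p/ → /v/, /j/ → /z/, giving /viazuʒzwaʃ/.
Syllabifying with onset maximization leaves /z/ stranded (at most one coda consonant is licensed; onsets are limited to one consonant).
Deletion applies to /z/.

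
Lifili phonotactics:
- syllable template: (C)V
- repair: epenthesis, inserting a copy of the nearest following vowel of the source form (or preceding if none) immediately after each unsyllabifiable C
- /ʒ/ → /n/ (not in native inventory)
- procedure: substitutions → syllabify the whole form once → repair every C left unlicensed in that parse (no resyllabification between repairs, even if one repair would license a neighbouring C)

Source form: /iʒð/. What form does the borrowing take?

iniði

Substitution: /ʒ/ → /n/, giving /inð/.
Under (C)V, the unsyllabifiable consonants are /n/, /ð/ (no codas are permitted; onsets are limited to one consonant).
Inserting the epenthetic vowel yields /n/ → /ni/, /ð/ → /ði/.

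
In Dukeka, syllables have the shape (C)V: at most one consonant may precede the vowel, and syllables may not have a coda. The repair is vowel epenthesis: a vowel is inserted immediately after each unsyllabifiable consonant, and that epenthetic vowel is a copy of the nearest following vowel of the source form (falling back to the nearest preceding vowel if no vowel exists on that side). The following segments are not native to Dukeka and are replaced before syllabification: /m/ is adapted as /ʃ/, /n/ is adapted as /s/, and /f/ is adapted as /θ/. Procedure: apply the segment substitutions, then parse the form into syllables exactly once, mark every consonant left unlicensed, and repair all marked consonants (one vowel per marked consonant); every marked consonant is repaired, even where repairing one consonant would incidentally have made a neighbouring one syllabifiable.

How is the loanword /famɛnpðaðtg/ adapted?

θaʃɛsapaðaðataga

Substitution: /f/ → /θ/, /m/ → /ʃ/, /n/ → /s/, giving /θaʃɛspðaðtg/.
Under (C)V, the unsyllabifiable consonants are /s/, /p/, /ð/, /t/, /g/ (no codas are permitted; onsets are limited to one consonant).
Inserting the epenthetic vowel yields /s/ → /sa/, /p/ → /pa/, /ð/ → /ða/, /t/ → /ta/, /g/ → /ga/.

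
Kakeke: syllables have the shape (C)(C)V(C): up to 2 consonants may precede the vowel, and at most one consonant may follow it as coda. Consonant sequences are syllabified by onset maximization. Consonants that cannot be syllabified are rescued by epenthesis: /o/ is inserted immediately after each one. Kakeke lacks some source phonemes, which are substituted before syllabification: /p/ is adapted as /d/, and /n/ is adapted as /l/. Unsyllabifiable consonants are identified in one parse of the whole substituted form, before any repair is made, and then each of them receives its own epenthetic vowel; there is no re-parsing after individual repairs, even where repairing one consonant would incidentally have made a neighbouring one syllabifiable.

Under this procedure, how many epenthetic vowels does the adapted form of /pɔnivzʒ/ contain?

2

After substitution the input is /dɔlivzʒ/.
The unsyllabifiable consonants are /z/, /ʒ/; each receives one epenthetic vowel.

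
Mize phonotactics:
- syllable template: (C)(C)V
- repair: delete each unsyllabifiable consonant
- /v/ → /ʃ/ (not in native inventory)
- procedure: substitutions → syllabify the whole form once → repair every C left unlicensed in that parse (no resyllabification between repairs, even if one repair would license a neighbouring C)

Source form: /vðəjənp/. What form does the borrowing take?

Substitution: /v/ → /ʃ/, giving /ʃðəjənp/.
Syllabifying with onset maximization leaves /n/, /p/ stranded (no codas are permitted; onsets may contain at most 2 consonants).
Each unlicensed consonant is deleted: /n/, /p/.

ʃðəjə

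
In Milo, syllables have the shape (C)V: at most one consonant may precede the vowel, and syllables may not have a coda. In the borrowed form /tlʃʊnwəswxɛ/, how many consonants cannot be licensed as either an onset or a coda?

5

Under (C)V, the unsyllabifiable consonants are /t/, /l/, /n/, /s/, /w/ (no codas are permitted; onsets are limited to one consonant).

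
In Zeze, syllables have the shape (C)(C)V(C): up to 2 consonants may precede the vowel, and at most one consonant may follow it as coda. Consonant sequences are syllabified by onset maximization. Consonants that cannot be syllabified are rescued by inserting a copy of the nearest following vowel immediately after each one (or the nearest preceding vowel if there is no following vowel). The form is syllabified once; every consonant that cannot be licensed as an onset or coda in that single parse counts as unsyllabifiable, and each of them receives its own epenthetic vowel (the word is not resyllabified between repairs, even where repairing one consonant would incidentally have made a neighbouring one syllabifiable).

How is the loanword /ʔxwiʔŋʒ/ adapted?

The consonants /ʔ/, /ŋ/, /ʒ/ cannot be parsed into a legal (C)(C)V(C) syllable (at most one coda consonant is licensed; onsets may contain at most 2 consonants).
Epenthesis after each stranded consonant: /ʔ/ → /ʔi/, /ŋ/ → /ŋi/, /ʒ/ → /ʒi/.

ʔixwiʔŋiʒi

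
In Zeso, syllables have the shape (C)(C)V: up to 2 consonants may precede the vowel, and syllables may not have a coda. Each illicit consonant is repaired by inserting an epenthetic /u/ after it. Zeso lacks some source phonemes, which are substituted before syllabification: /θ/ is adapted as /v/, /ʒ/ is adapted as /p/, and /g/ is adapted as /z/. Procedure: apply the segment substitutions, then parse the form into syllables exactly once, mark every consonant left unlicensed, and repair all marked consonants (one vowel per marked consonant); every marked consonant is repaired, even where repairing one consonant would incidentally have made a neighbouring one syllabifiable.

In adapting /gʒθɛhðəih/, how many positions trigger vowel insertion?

2

After substitution the input is /zpvɛhðəih/.
The unsyllabifiable consonants are /z/, /h/; each receives one epenthetic vowel.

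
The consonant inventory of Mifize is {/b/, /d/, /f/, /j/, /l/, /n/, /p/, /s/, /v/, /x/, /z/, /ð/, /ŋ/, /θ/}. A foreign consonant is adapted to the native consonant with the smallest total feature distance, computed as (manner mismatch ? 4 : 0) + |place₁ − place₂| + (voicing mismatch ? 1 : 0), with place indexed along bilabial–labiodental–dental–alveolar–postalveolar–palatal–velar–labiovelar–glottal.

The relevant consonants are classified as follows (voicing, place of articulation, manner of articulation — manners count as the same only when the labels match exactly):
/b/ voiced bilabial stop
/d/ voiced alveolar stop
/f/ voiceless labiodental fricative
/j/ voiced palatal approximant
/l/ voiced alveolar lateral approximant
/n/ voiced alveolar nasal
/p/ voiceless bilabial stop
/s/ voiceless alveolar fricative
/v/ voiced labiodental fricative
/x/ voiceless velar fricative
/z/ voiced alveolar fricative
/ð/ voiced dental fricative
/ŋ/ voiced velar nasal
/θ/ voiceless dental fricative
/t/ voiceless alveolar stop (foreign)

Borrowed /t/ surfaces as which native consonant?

d

/d/ is closest: same manner (stop), place distance 0 (alveolar→alveolar), voicing differs (+1); total 1. Next closest is /p/ at distance 3.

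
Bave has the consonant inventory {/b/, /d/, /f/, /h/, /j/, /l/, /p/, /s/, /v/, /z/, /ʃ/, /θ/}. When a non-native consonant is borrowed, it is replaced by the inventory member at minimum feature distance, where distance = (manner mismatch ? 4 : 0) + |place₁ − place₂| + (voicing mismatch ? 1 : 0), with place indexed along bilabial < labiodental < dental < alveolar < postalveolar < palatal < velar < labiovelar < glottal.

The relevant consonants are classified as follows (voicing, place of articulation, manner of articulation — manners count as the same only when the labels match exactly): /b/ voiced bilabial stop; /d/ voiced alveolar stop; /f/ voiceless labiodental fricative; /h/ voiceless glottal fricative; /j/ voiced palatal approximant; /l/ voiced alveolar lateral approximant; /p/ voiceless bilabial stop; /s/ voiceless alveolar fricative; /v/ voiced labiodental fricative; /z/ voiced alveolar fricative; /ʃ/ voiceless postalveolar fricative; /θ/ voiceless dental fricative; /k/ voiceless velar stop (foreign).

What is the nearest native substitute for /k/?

d

/d/ is closest: same manner (stop), place distance 3 (velar→alveolar), voicing differs (+1); total 4. Next closest is /h/ at distance 6.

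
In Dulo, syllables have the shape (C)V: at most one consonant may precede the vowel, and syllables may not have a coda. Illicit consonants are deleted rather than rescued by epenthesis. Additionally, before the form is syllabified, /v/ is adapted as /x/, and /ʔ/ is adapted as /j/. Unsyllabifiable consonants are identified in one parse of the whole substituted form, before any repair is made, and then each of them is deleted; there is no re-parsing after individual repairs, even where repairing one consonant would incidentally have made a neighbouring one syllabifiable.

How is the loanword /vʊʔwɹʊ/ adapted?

xʊɹʊ

Substitution: /v/ → /x/, /ʔ/ → /j/, giving /xʊjwɹʊ/.
Under (C)V, the unsyllabifiable consonants are /j/, /w/ (no codas are permitted; onsets are limited to one consonant).
Deleting the stranded consonants removes /j/, /w/.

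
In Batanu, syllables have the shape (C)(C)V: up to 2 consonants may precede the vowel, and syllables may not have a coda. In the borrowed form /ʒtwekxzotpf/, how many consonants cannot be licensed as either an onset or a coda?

Syllabifying with onset maximization leaves /ʒ/, /k/, /t/, /p/, /f/ stranded (no codas are permitted; onsets may contain at most 2 consonants).

5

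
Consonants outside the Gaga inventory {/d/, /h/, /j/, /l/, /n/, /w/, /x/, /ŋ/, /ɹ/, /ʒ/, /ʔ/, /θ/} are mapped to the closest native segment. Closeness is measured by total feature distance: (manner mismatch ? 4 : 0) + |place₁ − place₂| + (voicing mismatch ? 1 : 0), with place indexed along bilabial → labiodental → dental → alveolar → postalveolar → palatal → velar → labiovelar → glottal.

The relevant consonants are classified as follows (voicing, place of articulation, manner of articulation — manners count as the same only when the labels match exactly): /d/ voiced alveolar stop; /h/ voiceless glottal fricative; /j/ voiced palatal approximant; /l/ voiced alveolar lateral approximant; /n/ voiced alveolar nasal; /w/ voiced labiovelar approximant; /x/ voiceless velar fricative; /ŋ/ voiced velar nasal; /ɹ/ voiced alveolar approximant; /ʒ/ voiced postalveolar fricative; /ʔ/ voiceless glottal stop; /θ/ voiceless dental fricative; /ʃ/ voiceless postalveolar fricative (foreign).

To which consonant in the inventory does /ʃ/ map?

ʒ

/ʒ/ is closest: same manner (fricative), place distance 0 (postalveolar→postalveolar), voicing differs (+1); total 1. Next closest is /x/ at distance 2.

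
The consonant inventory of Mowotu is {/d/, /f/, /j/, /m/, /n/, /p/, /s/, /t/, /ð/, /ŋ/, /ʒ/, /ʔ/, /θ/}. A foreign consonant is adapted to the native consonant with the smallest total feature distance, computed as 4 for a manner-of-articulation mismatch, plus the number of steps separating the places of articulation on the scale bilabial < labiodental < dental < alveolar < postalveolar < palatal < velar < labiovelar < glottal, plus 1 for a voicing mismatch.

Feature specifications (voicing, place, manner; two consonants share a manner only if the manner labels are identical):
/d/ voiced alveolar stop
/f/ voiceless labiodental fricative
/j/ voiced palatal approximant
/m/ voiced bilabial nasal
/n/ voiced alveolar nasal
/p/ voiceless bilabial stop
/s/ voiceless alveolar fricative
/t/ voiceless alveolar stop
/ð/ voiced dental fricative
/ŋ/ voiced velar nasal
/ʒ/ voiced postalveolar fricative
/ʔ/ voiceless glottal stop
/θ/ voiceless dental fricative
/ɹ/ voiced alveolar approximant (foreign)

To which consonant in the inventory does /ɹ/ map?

j

/j/ is closest: same manner (approximant), place distance 2 (alveolar→palatal), same voicing; total 2. Next closest is /d/ at distance 4.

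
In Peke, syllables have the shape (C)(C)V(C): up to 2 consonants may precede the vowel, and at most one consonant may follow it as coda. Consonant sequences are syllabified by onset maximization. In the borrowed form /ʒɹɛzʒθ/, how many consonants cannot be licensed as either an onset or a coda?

2

Syllabifying with onset maximization leaves /ʒ/, /θ/ stranded (at most one coda consonant is licensed; onsets may contain at most 2 consonants).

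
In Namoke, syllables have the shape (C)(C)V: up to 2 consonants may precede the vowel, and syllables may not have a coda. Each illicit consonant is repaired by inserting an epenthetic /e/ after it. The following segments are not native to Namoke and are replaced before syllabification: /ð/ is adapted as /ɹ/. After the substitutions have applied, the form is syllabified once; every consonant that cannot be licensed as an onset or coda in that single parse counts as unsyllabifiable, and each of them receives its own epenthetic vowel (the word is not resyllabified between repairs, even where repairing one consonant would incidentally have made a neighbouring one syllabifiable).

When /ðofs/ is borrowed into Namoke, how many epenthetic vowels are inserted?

2

After substitution the input is /ɹofs/.
The unsyllabifiable consonants are /f/, /s/; each receives one epenthetic vowel.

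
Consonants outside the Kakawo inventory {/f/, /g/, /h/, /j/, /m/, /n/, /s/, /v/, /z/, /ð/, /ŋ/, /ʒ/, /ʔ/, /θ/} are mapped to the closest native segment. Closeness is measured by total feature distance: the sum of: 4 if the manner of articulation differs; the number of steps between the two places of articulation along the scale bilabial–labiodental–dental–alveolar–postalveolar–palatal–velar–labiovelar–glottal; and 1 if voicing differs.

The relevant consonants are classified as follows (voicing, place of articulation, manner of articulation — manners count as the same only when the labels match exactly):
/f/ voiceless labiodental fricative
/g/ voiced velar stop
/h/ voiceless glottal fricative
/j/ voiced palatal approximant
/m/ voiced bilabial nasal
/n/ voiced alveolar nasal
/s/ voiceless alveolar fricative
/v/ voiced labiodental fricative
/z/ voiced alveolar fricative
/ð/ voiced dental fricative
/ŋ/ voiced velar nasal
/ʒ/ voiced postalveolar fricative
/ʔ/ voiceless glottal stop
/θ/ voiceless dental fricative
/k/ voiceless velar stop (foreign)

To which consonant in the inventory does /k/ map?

/g/ is closest: same manner (stop), place distance 0 (velar→velar), voicing differs (+1); total 1. Next closest is /ʔ/ at distance 2.

g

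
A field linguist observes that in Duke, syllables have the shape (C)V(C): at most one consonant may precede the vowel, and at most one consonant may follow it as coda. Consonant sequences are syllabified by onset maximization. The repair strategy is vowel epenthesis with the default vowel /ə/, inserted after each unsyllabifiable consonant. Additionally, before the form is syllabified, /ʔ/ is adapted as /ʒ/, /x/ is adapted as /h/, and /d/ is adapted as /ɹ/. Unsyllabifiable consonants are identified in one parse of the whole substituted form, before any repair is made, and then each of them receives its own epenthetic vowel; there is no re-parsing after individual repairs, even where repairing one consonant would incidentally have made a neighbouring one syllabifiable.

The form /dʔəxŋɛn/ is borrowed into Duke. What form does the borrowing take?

ɹəʒəhŋɛn

Substitution: /d/ → /ɹ/, /ʔ/ → /ʒ/, /x/ → /h/, giving /ɹʒəhŋɛn/.
The consonants /ɹ/ cannot be parsed into a legal (C)V(C) syllable (at most one coda consonant is licensed; onsets are limited to one consonant).
Each unlicensed consonant becomes the onset of a new syllable: /ɹ/ → /ɹə/.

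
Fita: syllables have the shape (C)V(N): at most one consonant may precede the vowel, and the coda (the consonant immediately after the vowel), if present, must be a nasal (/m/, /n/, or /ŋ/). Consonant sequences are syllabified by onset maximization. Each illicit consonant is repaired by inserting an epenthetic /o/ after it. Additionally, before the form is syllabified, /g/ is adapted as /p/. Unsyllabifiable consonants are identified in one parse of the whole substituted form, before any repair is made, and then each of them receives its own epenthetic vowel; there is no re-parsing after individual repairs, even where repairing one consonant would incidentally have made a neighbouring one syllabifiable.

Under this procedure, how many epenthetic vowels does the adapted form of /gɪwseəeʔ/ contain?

After substitution the input is /pɪwseəeʔ/.
The unsyllabifiable consonants are /w/, /ʔ/; each receives one epenthetic vowel.

2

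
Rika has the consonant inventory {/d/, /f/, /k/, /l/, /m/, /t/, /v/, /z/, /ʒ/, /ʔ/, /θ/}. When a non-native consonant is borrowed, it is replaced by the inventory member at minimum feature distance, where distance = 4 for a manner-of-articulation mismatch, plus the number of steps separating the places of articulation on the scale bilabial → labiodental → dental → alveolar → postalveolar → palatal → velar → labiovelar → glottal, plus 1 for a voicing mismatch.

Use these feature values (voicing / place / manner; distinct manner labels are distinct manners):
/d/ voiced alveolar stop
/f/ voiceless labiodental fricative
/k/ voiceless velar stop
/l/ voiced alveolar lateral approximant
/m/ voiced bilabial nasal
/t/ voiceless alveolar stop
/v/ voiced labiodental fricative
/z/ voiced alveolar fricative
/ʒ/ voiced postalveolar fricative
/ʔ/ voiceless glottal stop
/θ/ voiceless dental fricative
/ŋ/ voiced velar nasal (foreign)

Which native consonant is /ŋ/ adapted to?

k

/k/ is closest: manner differs (nasal→stop, +4), place distance 0 (velar→velar), voicing differs (+1); total 5. Next closest is /m/ at distance 6.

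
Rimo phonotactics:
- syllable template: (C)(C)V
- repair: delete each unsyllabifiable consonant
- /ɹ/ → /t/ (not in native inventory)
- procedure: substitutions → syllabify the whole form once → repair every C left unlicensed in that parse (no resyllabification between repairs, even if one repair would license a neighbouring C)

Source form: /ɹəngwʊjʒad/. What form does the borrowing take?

təgwʊjʒa

Substitution: /ɹ/ → /t/, giving /təngwʊjʒad/.
The consonants /n/, /d/ cannot be parsed into a legal (C)(C)V syllable (no codas are permitted; onsets may contain at most 2 consonants).
Each unlicensed consonant is deleted: /n/, /d/.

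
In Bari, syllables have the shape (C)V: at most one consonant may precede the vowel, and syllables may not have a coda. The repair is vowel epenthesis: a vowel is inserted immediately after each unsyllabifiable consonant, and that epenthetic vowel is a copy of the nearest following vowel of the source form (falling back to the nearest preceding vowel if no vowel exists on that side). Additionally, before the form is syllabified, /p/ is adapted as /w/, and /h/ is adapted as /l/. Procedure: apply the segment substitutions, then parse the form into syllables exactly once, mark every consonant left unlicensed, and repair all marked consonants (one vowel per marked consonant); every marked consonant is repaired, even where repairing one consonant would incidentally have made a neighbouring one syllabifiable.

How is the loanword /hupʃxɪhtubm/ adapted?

Substitution: /h/ → /l/, /p/ → /w/, giving /luwʃxɪltubm/.
Syllabifying with onset maximization leaves /w/, /ʃ/, /l/, /b/, /m/ stranded (no codas are permitted; onsets are limited to one consonant).
Epenthesis after each stranded consonant: /w/ → /wɪ/, /ʃ/ → /ʃɪ/, /l/ → /lu/, /b/ → /bu/, /m/ → /mu/.

luwɪʃɪxɪlutubumu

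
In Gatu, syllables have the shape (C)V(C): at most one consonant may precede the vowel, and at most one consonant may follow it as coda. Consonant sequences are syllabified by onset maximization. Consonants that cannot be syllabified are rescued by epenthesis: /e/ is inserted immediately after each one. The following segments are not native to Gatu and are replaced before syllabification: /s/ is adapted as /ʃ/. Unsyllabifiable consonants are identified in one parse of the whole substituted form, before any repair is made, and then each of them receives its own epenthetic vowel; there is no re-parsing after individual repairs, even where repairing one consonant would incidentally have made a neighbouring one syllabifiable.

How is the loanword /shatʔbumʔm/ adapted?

ʃehatʔebumʔeme

Substitution: /s/ → /ʃ/, giving /ʃhatʔbumʔm/.
Syllabifying with onset maximization leaves /ʃ/, /ʔ/, /ʔ/, /m/ stranded (at most one coda consonant is licensed; onsets are limited to one consonant).
Each unlicensed consonant becomes the onset of a new syllable: /ʃ/ → /ʃe/, /ʔ/ → /ʔe/, /ʔ/ → /ʔe/, /m/ → /me/.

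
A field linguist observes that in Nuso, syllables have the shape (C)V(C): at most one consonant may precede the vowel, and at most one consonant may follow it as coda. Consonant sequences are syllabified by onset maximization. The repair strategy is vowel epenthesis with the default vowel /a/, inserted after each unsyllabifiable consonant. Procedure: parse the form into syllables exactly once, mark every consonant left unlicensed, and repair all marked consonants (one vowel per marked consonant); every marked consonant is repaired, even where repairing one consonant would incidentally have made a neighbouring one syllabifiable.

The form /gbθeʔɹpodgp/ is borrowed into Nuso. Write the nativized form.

gabaθeʔɹapodgapa

The consonants /g/, /b/, /ɹ/, /g/, /p/ cannot be parsed into a legal (C)V(C) syllable (at most one coda consonant is licensed; onsets are limited to one consonant).
Inserting the epenthetic vowel yields /g/ → /ga/, /b/ → /ba/, /ɹ/ → /ɹa/, /g/ → /ga/, /p/ → /pa/.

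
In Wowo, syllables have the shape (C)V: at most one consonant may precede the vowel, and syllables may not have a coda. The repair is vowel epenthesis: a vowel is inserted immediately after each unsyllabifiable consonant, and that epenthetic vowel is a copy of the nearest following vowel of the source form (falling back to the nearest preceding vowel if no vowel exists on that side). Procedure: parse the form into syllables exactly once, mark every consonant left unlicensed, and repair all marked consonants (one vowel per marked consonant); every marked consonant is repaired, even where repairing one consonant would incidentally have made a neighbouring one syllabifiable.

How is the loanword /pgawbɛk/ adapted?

Syllabifying with onset maximization leaves /p/, /w/, /k/ stranded (no codas are permitted; onsets are limited to one consonant).
Epenthesis after each stranded consonant: /p/ → /pa/, /w/ → /wɛ/, /k/ → /kɛ/.

pagawɛbɛkɛ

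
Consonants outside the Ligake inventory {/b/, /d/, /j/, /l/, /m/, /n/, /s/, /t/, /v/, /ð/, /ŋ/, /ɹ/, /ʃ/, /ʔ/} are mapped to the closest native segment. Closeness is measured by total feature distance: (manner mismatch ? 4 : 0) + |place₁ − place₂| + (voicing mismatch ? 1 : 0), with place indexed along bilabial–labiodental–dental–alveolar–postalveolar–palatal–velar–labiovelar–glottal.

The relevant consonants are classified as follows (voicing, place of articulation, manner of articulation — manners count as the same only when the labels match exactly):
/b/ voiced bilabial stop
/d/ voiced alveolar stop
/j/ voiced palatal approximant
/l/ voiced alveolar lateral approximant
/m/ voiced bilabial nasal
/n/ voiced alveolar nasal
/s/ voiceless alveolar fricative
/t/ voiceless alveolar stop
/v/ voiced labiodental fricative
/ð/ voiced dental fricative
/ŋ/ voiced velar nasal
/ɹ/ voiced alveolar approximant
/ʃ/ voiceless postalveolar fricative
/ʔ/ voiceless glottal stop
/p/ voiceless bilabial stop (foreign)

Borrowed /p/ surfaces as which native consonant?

b

/b/ is closest: same manner (stop), place distance 0 (bilabial→bilabial), voicing differs (+1); total 1. Next closest is /t/ at distance 3.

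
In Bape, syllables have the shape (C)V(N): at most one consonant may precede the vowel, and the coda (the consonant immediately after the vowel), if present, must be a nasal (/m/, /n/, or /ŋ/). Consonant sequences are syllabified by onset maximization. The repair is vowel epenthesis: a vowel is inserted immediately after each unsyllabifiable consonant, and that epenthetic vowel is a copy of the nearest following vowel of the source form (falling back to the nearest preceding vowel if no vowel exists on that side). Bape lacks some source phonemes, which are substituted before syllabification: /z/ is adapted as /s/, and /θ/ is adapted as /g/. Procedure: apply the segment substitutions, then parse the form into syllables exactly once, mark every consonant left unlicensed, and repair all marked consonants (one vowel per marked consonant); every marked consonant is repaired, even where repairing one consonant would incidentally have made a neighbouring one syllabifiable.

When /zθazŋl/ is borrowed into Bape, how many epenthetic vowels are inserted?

After substitution the input is /sgasŋl/.
The unsyllabifiable consonants are /s/, /s/, /ŋ/, /l/; each receives one epenthetic vowel.

4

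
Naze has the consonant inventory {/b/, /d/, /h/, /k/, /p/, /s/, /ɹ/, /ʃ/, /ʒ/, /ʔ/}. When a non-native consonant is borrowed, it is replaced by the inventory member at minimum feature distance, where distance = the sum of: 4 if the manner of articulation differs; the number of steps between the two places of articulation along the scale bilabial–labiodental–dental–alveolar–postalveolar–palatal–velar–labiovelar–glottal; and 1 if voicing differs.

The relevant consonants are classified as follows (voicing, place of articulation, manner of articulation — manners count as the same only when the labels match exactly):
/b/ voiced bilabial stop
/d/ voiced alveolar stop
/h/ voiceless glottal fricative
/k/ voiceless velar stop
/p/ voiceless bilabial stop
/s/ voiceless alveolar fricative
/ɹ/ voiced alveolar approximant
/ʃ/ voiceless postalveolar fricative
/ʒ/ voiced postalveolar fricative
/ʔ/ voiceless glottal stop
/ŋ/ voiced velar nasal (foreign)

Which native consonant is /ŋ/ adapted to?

/k/ is closest: manner differs (nasal→stop, +4), place distance 0 (velar→velar), voicing differs (+1); total 5. Next closest is /ʒ/ at distance 6.

k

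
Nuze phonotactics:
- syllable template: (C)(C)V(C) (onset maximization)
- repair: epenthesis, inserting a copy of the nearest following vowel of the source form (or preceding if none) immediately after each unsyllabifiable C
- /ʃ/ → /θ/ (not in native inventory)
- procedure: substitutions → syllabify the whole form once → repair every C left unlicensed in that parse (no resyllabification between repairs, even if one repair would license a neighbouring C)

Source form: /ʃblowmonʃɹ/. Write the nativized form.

Substitution: /ʃ/ → /θ/, giving /θblowmonθɹ/.
Under (C)(C)V(C), the unsyllabifiable consonants are /θ/, /θ/, /ɹ/ (at most one coda consonant is licensed; onsets may contain at most 2 consonants).
Epenthesis after each stranded consonant: /θ/ → /θo/, /θ/ → /θo/, /ɹ/ → /ɹo/.

θoblowmonθoɹo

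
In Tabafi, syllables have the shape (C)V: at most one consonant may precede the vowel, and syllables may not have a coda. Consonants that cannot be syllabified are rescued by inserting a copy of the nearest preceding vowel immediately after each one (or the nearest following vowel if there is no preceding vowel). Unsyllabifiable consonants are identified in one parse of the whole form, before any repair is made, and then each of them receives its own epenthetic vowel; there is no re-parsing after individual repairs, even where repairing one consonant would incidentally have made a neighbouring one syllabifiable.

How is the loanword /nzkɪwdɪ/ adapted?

nɪzɪkɪwɪdɪ

The consonants /n/, /z/, /w/ cannot be parsed into a legal (C)V syllable (no codas are permitted; onsets are limited to one consonant).
Inserting the epenthetic vowel yields /n/ → /nɪ/, /z/ → /zɪ/, /w/ → /wɪ/.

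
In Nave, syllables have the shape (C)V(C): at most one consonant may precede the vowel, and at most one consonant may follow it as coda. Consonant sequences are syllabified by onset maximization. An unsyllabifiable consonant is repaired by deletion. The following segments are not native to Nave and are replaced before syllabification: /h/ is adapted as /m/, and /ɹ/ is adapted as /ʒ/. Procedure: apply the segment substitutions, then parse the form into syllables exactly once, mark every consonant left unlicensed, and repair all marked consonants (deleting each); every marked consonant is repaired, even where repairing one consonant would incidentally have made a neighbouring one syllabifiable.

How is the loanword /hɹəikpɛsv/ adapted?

Substitution: /h/ → /m/, /ɹ/ → /ʒ/, giving /mʒəikpɛsv/.
Under (C)V(C), the unsyllabifiable consonants are /m/, /v/ (at most one coda consonant is licensed; onsets are limited to one consonant).
Each unlicensed consonant is deleted: /m/, /v/.

ʒəikpɛs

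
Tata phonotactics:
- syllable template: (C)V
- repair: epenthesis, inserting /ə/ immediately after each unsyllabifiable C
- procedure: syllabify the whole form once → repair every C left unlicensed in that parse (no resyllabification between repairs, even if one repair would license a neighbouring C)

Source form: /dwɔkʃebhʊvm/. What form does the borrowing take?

Under (C)V, the unsyllabifiable consonants are /d/, /k/, /b/, /v/, /m/ (no codas are permitted; onsets are limited to one consonant).
Inserting the epenthetic vowel yields /d/ → /də/, /k/ → /kə/, /b/ → /bə/, /v/ → /və/, /m/ → /mə/.

dəwɔkəʃebəhʊvəmə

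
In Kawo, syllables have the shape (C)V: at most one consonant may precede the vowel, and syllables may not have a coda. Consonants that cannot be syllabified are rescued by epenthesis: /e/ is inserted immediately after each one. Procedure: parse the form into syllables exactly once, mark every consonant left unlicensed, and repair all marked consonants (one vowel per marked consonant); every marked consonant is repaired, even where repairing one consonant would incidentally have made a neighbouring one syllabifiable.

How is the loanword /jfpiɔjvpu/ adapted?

Syllabifying with onset maximization leaves /j/, /f/, /j/, /v/ stranded (no codas are permitted; onsets are limited to one consonant).
Each unlicensed consonant becomes the onset of a new syllable: /j/ → /je/, /f/ → /fe/, /j/ → /je/, /v/ → /ve/.

jefepiɔjevepu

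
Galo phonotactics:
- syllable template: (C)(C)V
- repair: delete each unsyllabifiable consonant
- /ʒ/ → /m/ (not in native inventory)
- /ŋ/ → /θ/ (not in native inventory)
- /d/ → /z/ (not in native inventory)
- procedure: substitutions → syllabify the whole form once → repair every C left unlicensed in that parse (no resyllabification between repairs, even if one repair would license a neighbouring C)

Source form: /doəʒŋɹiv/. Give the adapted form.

Substitution: /d/ → /z/, /ʒ/ → /m/, /ŋ/ → /θ/, giving /zoəmθɹiv/.
Syllabifying with onset maximization leaves /m/, /v/ stranded (no codas are permitted; onsets may contain at most 2 consonants).
Deletion applies to /m/, /v/.

zoəθɹi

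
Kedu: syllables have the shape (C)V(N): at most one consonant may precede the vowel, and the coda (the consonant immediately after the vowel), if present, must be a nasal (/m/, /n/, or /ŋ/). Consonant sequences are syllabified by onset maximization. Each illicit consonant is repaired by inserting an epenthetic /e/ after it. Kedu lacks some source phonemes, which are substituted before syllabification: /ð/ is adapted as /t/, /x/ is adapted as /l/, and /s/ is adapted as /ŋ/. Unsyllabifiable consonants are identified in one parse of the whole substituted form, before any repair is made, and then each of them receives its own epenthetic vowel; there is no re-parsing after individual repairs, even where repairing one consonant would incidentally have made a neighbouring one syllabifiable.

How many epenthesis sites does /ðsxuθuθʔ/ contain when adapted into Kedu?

4

After substitution the input is /tŋluθuθʔ/.
The unsyllabifiable consonants are /t/, /ŋ/, /θ/, /ʔ/; each receives one epenthetic vowel.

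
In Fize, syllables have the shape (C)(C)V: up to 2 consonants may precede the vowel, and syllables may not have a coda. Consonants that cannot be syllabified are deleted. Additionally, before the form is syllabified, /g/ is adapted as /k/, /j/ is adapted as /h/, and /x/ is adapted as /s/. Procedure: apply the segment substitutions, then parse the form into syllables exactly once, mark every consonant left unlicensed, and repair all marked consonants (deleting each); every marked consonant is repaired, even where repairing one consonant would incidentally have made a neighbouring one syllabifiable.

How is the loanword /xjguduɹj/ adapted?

hkudu

Substitution: /x/ → /s/, /j/ → /h/, /g/ → /k/, giving /shkuduɹh/.
The consonants /s/, /ɹ/, /h/ cannot be parsed into a legal (C)(C)V syllable (no codas are permitted; onsets may contain at most 2 consonants).
Deleting the stranded consonants removes /s/, /ɹ/, /h/.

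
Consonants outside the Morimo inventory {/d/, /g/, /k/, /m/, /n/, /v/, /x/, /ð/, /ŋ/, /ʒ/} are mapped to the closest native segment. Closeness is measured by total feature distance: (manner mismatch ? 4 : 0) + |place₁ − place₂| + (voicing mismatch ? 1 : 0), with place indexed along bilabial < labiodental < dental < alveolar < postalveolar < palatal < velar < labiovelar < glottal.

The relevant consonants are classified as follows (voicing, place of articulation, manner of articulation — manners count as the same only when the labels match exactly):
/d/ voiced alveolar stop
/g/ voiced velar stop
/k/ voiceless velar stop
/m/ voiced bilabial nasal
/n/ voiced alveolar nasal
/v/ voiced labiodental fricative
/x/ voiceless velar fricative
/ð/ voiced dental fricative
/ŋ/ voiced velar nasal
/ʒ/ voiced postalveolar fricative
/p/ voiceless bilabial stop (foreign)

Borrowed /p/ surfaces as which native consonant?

d

/d/ is closest: same manner (stop), place distance 3 (bilabial→alveolar), voicing differs (+1); total 4. Next closest is /m/ at distance 5.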